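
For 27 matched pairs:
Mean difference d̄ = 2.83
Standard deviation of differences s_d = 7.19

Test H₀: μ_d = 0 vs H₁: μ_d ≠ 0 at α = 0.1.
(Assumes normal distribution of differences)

df = n - 1 = 26
SE = s_d/√n = 7.19/√27 = 1.3837
t = d̄/SE = 2.83/1.3837 = 2.0452
Critical value: t_{0.05,26} = ±1.706
p-value ≈ 0.0511
Decision: reject H₀

Answer: t = 2.0452, reject H₀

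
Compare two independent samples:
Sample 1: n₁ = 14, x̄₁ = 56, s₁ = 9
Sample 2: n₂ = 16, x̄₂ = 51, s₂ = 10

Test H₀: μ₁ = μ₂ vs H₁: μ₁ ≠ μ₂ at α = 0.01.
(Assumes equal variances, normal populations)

Pooled variance: s²_p = [13×9² + 15×10²]/(28) = 91.1786
s_p = 9.5487
SE = s_p×√(1/n₁ + 1/n₂) = 9.5487×√(1/14 + 1/16) = 3.4945
t = (x̄₁ - x̄₂)/SE = (56 - 51)/3.4945 = 1.4308
df = 28, t-critical = ±2.763
Decision: fail to reject H₀

Answer: t = 1.4308, fail to reject H₀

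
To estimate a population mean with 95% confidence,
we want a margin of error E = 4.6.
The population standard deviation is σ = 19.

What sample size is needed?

z_0.025 = 1.960
n = (z×σ/E)² = (1.960×19/4.6)²
n = 65.5396
Round up: n = 66

Answer: n = 66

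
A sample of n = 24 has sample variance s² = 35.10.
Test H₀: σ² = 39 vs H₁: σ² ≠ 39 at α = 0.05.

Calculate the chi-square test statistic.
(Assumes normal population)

Answer: χ² = 20.7000, fail to reject H₀

Derivation:
df = n - 1 = 23
χ² = (n-1)s²/σ₀² = 23×35.10/39 = 20.7000
Critical values: χ²_{0.975,23} = 11.689, χ²_{0.025,23} = 38.076
Rejection region: χ² < 11.689 or χ² > 38.076
Decision: fail to reject H₀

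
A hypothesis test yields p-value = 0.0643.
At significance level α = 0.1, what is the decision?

Compare p-value to α:
0.0643 < 0.1
Decision: reject H₀

Answer: reject H₀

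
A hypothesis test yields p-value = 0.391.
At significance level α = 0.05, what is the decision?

Compare p-value to α:
0.391 ≥ 0.05
Decision: fail to reject H₀

Answer: fail to reject H₀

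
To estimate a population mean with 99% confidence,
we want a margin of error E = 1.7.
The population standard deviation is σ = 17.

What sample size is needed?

Answer: n = 664

Derivation:
z_0.005 = 2.576
n = (z×σ/E)² = (2.576×17/1.7)²
n = 663.5776
Round up: n = 664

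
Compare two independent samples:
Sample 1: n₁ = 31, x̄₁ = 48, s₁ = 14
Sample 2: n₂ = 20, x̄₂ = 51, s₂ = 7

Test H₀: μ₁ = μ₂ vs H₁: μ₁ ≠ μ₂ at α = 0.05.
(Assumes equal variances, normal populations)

Answer: t = -0.8872, fail to reject H₀

Derivation:
Pooled variance: s²_p = [30×14² + 19×7²]/(49) = 139.0000
s_p = 11.7898
SE = s_p×√(1/n₁ + 1/n₂) = 11.7898×√(1/31 + 1/20) = 3.3814
t = (x̄₁ - x̄₂)/SE = (48 - 51)/3.3814 = -0.8872
df = 49, t-critical = ±2.010
Decision: fail to reject H₀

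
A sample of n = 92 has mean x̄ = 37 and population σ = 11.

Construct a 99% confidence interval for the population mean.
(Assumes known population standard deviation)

Confidence level: 99%, α = 0.01
z_0.005 = 2.576
SE = σ/√n = 11/√92 = 1.1468
Margin of error = 2.576 × 1.1468 = 2.9542
CI: x̄ ± margin = 37 ± 2.9542
CI: (34.0458, 39.9542)

Answer: (34.0458, 39.9542)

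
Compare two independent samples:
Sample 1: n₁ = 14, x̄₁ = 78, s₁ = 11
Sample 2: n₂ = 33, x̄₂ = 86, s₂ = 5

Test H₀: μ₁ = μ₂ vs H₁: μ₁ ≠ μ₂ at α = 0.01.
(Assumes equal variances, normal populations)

Answer: t = -3.4539, reject H₀

Derivation:
Pooled variance: s²_p = [13×11² + 32×5²]/(45) = 52.7333
s_p = 7.2618
SE = s_p×√(1/n₁ + 1/n₂) = 7.2618×√(1/14 + 1/33) = 2.3162
t = (x̄₁ - x̄₂)/SE = (78 - 86)/2.3162 = -3.4539
df = 45, t-critical = ±2.690
Decision: reject H₀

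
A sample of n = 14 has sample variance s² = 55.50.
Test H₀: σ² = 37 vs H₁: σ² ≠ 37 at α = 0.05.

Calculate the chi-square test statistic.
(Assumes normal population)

Answer: χ² = 19.5000, fail to reject H₀

Derivation:
df = n - 1 = 13
χ² = (n-1)s²/σ₀² = 13×55.50/37 = 19.5000
Critical values: χ²_{0.975,13} = 5.009, χ²_{0.025,13} = 24.736
Rejection region: χ² < 5.009 or χ² > 24.736
Decision: fail to reject H₀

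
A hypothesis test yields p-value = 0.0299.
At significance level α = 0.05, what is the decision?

Compare p-value to α:
0.0299 < 0.05
Decision: reject H₀

Answer: reject H₀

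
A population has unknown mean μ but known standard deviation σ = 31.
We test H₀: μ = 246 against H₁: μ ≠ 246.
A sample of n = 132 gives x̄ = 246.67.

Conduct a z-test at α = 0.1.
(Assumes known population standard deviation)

Standard error: SE = σ/√n = 31/√132 = 2.6982
z-statistic: z = (x̄ - μ₀)/SE = (246.67 - 246)/2.6982 = 0.2483
Critical value: ±1.645
p-value = 0.8039
Decision: fail to reject H₀

Answer: z = 0.2483, fail to reject H₀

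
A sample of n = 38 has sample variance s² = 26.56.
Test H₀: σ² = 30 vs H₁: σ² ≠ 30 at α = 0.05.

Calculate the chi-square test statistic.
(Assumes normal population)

df = n - 1 = 37
χ² = (n-1)s²/σ₀² = 37×26.56/30 = 32.7573
Critical values: χ²_{0.975,37} = 22.106, χ²_{0.025,37} = 55.668
Rejection region: χ² < 22.106 or χ² > 55.668
Decision: fail to reject H₀

Answer: χ² = 32.7573, fail to reject H₀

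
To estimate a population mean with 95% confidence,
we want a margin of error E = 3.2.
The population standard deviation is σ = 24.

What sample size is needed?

z_0.025 = 1.960
n = (z×σ/E)² = (1.960×24/3.2)²
n = 216.0900
Round up: n = 217

Answer: n = 217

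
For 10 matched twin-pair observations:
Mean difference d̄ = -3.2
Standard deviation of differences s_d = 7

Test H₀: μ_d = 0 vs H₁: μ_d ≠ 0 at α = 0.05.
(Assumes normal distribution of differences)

df = n - 1 = 9
SE = s_d/√n = 7/√10 = 2.2136
t = d̄/SE = -3.2/2.2136 = -1.4456
Critical value: t_{0.025,9} = ±2.262
p-value ≈ 0.1822
Decision: fail to reject H₀

Answer: t = -1.4456, fail to reject H₀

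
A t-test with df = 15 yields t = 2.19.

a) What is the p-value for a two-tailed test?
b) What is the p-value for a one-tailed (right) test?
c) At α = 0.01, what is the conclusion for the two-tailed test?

Using t-distribution with df = 15:
a) Two-tailed: p = 2×P(T > 2.19) = 0.0447
b) One-tailed: p = P(T > 2.19) = 0.0224
c) 0.0447 ≥ 0.01, fail to reject H₀

Answer: a) 0.0447, b) 0.0224, c) fail to reject H₀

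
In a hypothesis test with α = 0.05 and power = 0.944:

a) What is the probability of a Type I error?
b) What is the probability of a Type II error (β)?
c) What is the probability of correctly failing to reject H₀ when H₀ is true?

a) Type I error probability = α = 0.05
b) Power = P(reject H₀ | H₁ true) = 1 - β = 0.944, so Type II error probability = β = 1 - Power = 0.056
c) P(fail to reject H₀ | H₀ true) = 1 - α = 0.95

Answer: a) 0.05, b) 0.056, c) 0.95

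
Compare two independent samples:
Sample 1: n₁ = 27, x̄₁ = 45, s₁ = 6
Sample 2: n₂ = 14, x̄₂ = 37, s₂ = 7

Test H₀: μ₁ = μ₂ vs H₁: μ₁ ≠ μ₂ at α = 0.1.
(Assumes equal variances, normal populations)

Answer: t = 3.8248, reject H₀

Derivation:
Pooled variance: s²_p = [26×6² + 13×7²]/(39) = 40.3333
s_p = 6.3509
SE = s_p×√(1/n₁ + 1/n₂) = 6.3509×√(1/27 + 1/14) = 2.0916
t = (x̄₁ - x̄₂)/SE = (45 - 37)/2.0916 = 3.8248
df = 39, t-critical = ±1.685
Decision: reject H₀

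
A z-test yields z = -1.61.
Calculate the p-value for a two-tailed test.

Answer: p-value ≈ 0.1074

Derivation:
For z = -1.61:
p = 2×P(Z > |-1.61|) = 2×(1 - Φ(1.61)) = 0.1074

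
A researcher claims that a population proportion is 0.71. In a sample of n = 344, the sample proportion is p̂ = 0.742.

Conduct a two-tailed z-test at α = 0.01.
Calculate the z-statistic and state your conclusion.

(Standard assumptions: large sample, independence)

H₀: p = 0.71, H₁: p ≠ 0.71
Standard error: SE = √(p₀(1-p₀)/n) = √(0.71×0.29/344) = 0.024465
z-statistic: z = (p̂ - p₀)/SE = (0.742 - 0.71)/0.024465 = 1.3080
Critical value: z_0.005 = ±2.576
p-value = 0.1909
Decision: fail to reject H₀ at α = 0.01

Answer: z = 1.3080, fail to reject H₀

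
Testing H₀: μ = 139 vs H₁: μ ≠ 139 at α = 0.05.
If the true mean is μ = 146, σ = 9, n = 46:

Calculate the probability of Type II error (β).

SE = σ/√n = 9/√46 = 1.3270
Critical values: μ₀ ± z_0.025×SE = 139 ± 1.960×1.3270
Acceptance region: (136.3991, 141.6009)
Under H₁ (μ = 146): z_high = (141.6009 - 146)/1.3270 = -3.3151, z_low = (136.3991 - 146)/1.3270 = -7.2350
β = P(not reject | H₁) = Φ(-3.3151) - Φ(-7.2350) ≈ 0.0005

Answer: β ≈ 0.0005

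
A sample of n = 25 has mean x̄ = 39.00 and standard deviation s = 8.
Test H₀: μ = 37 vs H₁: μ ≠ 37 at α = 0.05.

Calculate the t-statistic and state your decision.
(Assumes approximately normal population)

df = n - 1 = 24
SE = s/√n = 8/√25 = 1.6000
t = (x̄ - μ₀)/SE = (39.00 - 37)/1.6000 = 1.2500
Critical value: t_{0.025,24} = ±2.064
p-value ≈ 0.2234
Decision: fail to reject H₀

Answer: t = 1.2500, fail to reject H₀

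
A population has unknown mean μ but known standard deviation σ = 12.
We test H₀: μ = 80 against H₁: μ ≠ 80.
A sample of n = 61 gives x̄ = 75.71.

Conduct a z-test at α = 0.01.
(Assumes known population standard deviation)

Answer: z = -2.7922, reject H₀

Derivation:
Standard error: SE = σ/√n = 12/√61 = 1.5364
z-statistic: z = (x̄ - μ₀)/SE = (75.71 - 80)/1.5364 = -2.7922
Critical value: ±2.576
p-value = 0.0052
Decision: reject H₀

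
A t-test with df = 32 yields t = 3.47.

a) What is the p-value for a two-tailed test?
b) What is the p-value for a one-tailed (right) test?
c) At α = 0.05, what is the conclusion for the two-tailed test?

Answer: a) 0.0015, b) 0.0008, c) reject H₀

Derivation:
Using t-distribution with df = 32:
a) Two-tailed: p = 2×P(T > 3.47) = 0.0015
b) One-tailed: p = P(T > 3.47) = 0.0008
c) 0.0015 < 0.05, reject H₀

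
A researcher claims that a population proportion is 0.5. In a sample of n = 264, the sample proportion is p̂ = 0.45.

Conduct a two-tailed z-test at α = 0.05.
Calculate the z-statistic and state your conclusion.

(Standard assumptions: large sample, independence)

Answer: z = -1.6248, fail to reject H₀

Derivation:
H₀: p = 0.5, H₁: p ≠ 0.5
Standard error: SE = √(p₀(1-p₀)/n) = √(0.5×0.5/264) = 0.030773
z-statistic: z = (p̂ - p₀)/SE = (0.45 - 0.5)/0.030773 = -1.6248
Critical value: z_0.025 = ±1.960
p-value = 0.1042
Decision: fail to reject H₀ at α = 0.05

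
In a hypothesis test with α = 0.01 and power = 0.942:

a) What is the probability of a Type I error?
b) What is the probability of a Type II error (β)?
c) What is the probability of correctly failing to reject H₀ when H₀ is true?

Answer: a) 0.01, b) 0.058, c) 0.99

Derivation:
a) Type I error probability = α = 0.01
b) Power = P(reject H₀ | H₁ true) = 1 - β = 0.942, so Type II error probability = β = 1 - Power = 0.058
c) P(fail to reject H₀ | H₀ true) = 1 - α = 0.99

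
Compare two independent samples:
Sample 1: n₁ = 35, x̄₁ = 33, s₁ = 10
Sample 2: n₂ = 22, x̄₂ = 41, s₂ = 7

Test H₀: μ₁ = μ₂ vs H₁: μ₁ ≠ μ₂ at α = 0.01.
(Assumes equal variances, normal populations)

Pooled variance: s²_p = [34×10² + 21×7²]/(55) = 80.5273
s_p = 8.9737
SE = s_p×√(1/n₁ + 1/n₂) = 8.9737×√(1/35 + 1/22) = 2.4415
t = (x̄₁ - x̄₂)/SE = (33 - 41)/2.4415 = -3.2767
df = 55, t-critical = ±2.668
Decision: reject H₀

Answer: t = -3.2767, reject H₀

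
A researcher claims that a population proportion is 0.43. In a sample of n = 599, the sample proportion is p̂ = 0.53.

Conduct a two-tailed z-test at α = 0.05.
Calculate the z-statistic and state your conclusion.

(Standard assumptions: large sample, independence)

Answer: z = 4.9436, reject H₀

Derivation:
H₀: p = 0.43, H₁: p ≠ 0.43
Standard error: SE = √(p₀(1-p₀)/n) = √(0.43×0.57/599) = 0.020228
z-statistic: z = (p̂ - p₀)/SE = (0.53 - 0.43)/0.020228 = 4.9436
Critical value: z_0.025 = ±1.960
p-value < 0.0001
Decision: reject H₀ at α = 0.05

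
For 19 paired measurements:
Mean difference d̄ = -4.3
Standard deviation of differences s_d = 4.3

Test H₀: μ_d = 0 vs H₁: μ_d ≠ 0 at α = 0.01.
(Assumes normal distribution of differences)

df = n - 1 = 18
SE = s_d/√n = 4.3/√19 = 0.9865
t = d̄/SE = -4.3/0.9865 = -4.3588
Critical value: t_{0.005,18} = ±2.878
p-value ≈ 0.0004
Decision: reject H₀

Answer: t = -4.3588, reject H₀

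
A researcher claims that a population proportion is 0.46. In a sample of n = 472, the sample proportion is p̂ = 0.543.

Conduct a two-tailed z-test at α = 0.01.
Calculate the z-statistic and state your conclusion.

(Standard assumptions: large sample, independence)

H₀: p = 0.46, H₁: p ≠ 0.46
Standard error: SE = √(p₀(1-p₀)/n) = √(0.46×0.54/472) = 0.022941
z-statistic: z = (p̂ - p₀)/SE = (0.543 - 0.46)/0.022941 = 3.6180
Critical value: z_0.005 = ±2.576
p-value = 0.0003
Decision: reject H₀ at α = 0.01

Answer: z = 3.6180, reject H₀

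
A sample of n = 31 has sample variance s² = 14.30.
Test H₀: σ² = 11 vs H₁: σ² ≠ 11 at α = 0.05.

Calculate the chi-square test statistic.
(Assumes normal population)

Answer: χ² = 39.0000, fail to reject H₀

Derivation:
df = n - 1 = 30
χ² = (n-1)s²/σ₀² = 30×14.30/11 = 39.0000
Critical values: χ²_{0.975,30} = 16.791, χ²_{0.025,30} = 46.979
Rejection region: χ² < 16.791 or χ² > 46.979
Decision: fail to reject H₀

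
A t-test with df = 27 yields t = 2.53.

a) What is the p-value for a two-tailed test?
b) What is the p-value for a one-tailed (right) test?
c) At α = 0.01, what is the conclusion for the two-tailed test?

Using t-distribution with df = 27:
a) Two-tailed: p = 2×P(T > 2.53) = 0.0175
b) One-tailed: p = P(T > 2.53) = 0.0088
c) 0.0175 ≥ 0.01, fail to reject H₀

Answer: a) 0.0175, b) 0.0088, c) fail to reject H₀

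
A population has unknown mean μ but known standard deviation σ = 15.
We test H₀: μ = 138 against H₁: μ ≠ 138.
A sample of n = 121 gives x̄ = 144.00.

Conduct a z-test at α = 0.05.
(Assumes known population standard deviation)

Answer: z = 4.4001, reject H₀

Derivation:
Standard error: SE = σ/√n = 15/√121 = 1.3636
z-statistic: z = (x̄ - μ₀)/SE = (144.00 - 138)/1.3636 = 4.4001
Critical value: ±1.960
p-value < 0.0001
Decision: reject H₀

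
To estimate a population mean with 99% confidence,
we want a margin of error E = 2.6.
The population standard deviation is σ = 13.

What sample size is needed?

z_0.005 = 2.576
n = (z×σ/E)² = (2.576×13/2.6)²
n = 165.8944
Round up: n = 166

Answer: n = 166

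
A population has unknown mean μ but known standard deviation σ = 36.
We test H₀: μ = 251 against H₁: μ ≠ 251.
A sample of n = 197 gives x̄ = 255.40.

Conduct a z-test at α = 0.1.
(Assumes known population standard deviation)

Standard error: SE = σ/√n = 36/√197 = 2.5649
z-statistic: z = (x̄ - μ₀)/SE = (255.40 - 251)/2.5649 = 1.7155
Critical value: ±1.645
p-value = 0.0863
Decision: reject H₀

Answer: z = 1.7155, reject H₀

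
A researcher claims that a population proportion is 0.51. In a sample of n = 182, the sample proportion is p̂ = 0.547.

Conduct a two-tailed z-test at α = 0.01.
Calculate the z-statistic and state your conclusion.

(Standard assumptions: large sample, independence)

Answer: z = 0.9985, fail to reject H₀

Derivation:
H₀: p = 0.51, H₁: p ≠ 0.51
Standard error: SE = √(p₀(1-p₀)/n) = √(0.51×0.49/182) = 0.037055
z-statistic: z = (p̂ - p₀)/SE = (0.547 - 0.51)/0.037055 = 0.9985
Critical value: z_0.005 = ±2.576
p-value = 0.3180
Decision: fail to reject H₀ at α = 0.01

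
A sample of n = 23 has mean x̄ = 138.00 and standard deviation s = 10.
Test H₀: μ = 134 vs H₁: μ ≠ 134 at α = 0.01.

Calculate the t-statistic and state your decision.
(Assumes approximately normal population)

df = n - 1 = 22
SE = s/√n = 10/√23 = 2.0851
t = (x̄ - μ₀)/SE = (138.00 - 134)/2.0851 = 1.9184
Critical value: t_{0.005,22} = ±2.819
p-value ≈ 0.0681
Decision: fail to reject H₀

Answer: t = 1.9184, fail to reject H₀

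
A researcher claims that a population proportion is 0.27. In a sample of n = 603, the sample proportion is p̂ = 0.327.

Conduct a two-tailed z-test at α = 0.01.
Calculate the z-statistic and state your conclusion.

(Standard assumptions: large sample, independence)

H₀: p = 0.27, H₁: p ≠ 0.27
Standard error: SE = √(p₀(1-p₀)/n) = √(0.27×0.73/603) = 0.018079
z-statistic: z = (p̂ - p₀)/SE = (0.327 - 0.27)/0.018079 = 3.1528
Critical value: z_0.005 = ±2.576
p-value = 0.0016
Decision: reject H₀ at α = 0.01

Answer: z = 3.1528, reject H₀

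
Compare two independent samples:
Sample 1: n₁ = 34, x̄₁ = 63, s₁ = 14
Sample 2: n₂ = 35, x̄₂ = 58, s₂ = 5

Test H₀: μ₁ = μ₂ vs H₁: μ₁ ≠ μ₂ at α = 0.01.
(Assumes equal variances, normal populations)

Answer: t = 1.9868, fail to reject H₀

Derivation:
Pooled variance: s²_p = [33×14² + 34×5²]/(67) = 109.2239
s_p = 10.4510
SE = s_p×√(1/n₁ + 1/n₂) = 10.4510×√(1/34 + 1/35) = 2.5166
t = (x̄₁ - x̄₂)/SE = (63 - 58)/2.5166 = 1.9868
df = 67, t-critical = ±2.651
Decision: fail to reject H₀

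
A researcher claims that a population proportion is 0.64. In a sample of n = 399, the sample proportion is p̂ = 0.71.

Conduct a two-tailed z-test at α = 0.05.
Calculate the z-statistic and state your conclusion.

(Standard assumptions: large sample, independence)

Answer: z = 2.9130, reject H₀

Derivation:
H₀: p = 0.64, H₁: p ≠ 0.64
Standard error: SE = √(p₀(1-p₀)/n) = √(0.64×0.36/399) = 0.024030
z-statistic: z = (p̂ - p₀)/SE = (0.71 - 0.64)/0.024030 = 2.9130
Critical value: z_0.025 = ±1.960
p-value = 0.0036
Decision: reject H₀ at α = 0.05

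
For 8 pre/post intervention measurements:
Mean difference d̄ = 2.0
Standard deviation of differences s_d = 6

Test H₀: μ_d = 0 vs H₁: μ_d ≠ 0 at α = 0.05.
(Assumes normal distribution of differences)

df = n - 1 = 7
SE = s_d/√n = 6/√8 = 2.1213
t = d̄/SE = 2.0/2.1213 = 0.9428
Critical value: t_{0.025,7} = ±2.365
p-value ≈ 0.3772
Decision: fail to reject H₀

Answer: t = 0.9428, fail to reject H₀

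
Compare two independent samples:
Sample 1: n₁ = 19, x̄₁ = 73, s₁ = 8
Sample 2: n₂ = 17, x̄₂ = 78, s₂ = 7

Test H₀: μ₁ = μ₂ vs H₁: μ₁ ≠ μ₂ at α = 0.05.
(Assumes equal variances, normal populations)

Answer: t = -1.9848, fail to reject H₀

Derivation:
Pooled variance: s²_p = [18×8² + 16×7²]/(34) = 56.9412
s_p = 7.5459
SE = s_p×√(1/n₁ + 1/n₂) = 7.5459×√(1/19 + 1/17) = 2.5192
t = (x̄₁ - x̄₂)/SE = (73 - 78)/2.5192 = -1.9848
df = 34, t-critical = ±2.032
Decision: fail to reject H₀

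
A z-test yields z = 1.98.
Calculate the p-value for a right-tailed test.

Answer: p-value ≈ 0.0239

Derivation:
For z = 1.98:
p = P(Z > 1.98) = 1 - Φ(1.98) = 0.0239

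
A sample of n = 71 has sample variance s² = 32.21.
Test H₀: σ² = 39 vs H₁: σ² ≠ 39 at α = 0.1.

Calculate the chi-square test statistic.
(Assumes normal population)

df = n - 1 = 70
χ² = (n-1)s²/σ₀² = 70×32.21/39 = 57.8128
Critical values: χ²_{0.95,70} = 51.739, χ²_{0.05,70} = 90.531
Rejection region: χ² < 51.739 or χ² > 90.531
Decision: fail to reject H₀

Answer: χ² = 57.8128, fail to reject H₀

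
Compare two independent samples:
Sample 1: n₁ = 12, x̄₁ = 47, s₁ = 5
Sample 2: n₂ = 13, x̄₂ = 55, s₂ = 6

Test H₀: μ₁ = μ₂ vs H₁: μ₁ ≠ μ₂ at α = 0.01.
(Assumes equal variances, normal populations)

Pooled variance: s²_p = [11×5² + 12×6²]/(23) = 30.7391
s_p = 5.5443
SE = s_p×√(1/n₁ + 1/n₂) = 5.5443×√(1/12 + 1/13) = 2.2195
t = (x̄₁ - x̄₂)/SE = (47 - 55)/2.2195 = -3.6044
df = 23, t-critical = ±2.807
Decision: reject H₀

Answer: t = -3.6044, reject H₀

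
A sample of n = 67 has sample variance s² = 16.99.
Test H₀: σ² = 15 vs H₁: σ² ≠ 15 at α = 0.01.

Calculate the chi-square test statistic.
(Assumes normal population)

df = n - 1 = 66
χ² = (n-1)s²/σ₀² = 66×16.99/15 = 74.7560
Critical values: χ²_{0.995,66} = 40.158, χ²_{0.005,66} = 99.330
Rejection region: χ² < 40.158 or χ² > 99.330
Decision: fail to reject H₀

Answer: χ² = 74.7560, fail to reject H₀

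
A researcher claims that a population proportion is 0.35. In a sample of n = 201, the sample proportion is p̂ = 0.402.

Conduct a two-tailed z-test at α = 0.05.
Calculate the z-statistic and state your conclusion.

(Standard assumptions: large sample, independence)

Answer: z = 1.5456, fail to reject H₀

Derivation:
H₀: p = 0.35, H₁: p ≠ 0.35
Standard error: SE = √(p₀(1-p₀)/n) = √(0.35×0.65/201) = 0.033643
z-statistic: z = (p̂ - p₀)/SE = (0.402 - 0.35)/0.033643 = 1.5456
Critical value: z_0.025 = ±1.960
p-value = 0.1222
Decision: fail to reject H₀ at α = 0.05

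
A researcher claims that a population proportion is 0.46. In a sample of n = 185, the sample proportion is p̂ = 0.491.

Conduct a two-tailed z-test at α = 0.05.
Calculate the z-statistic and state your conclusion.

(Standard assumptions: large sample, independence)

Answer: z = 0.8460, fail to reject H₀

Derivation:
H₀: p = 0.46, H₁: p ≠ 0.46
Standard error: SE = √(p₀(1-p₀)/n) = √(0.46×0.54/185) = 0.036643
z-statistic: z = (p̂ - p₀)/SE = (0.491 - 0.46)/0.036643 = 0.8460
Critical value: z_0.025 = ±1.960
p-value = 0.3976
Decision: fail to reject H₀ at α = 0.05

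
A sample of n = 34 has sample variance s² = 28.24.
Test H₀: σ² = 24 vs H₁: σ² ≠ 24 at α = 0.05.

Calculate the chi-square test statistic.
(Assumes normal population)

Answer: χ² = 38.8300, fail to reject H₀

Derivation:
df = n - 1 = 33
χ² = (n-1)s²/σ₀² = 33×28.24/24 = 38.8300
Critical values: χ²_{0.975,33} = 19.047, χ²_{0.025,33} = 50.725
Rejection region: χ² < 19.047 or χ² > 50.725
Decision: fail to reject H₀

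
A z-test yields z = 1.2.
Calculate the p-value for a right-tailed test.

Answer: p-value ≈ 0.1151

Derivation:
For z = 1.2:
p = P(Z > 1.2) = 1 - Φ(1.2) = 0.1151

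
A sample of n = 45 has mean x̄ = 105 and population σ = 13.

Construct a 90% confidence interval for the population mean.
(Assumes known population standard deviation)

Confidence level: 90%, α = 0.1
z_0.05 = 1.645
SE = σ/√n = 13/√45 = 1.9379
Margin of error = 1.645 × 1.9379 = 3.1878
CI: x̄ ± margin = 105 ± 3.1878
CI: (101.8122, 108.1878)

Answer: (101.8122, 108.1878)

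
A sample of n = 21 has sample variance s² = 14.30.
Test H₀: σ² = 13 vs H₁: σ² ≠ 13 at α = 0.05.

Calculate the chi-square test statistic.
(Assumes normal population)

Answer: χ² = 22.0000, fail to reject H₀

Derivation:
df = n - 1 = 20
χ² = (n-1)s²/σ₀² = 20×14.30/13 = 22.0000
Critical values: χ²_{0.975,20} = 9.591, χ²_{0.025,20} = 34.170
Rejection region: χ² < 9.591 or χ² > 34.170
Decision: fail to reject H₀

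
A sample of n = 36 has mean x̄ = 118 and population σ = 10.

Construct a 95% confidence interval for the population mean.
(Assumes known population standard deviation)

Answer: (114.7333, 121.2667)

Derivation:
Confidence level: 95%, α = 0.05
z_0.025 = 1.960
SE = σ/√n = 10/√36 = 1.6667
Margin of error = 1.960 × 1.6667 = 3.2667
CI: x̄ ± margin = 118 ± 3.2667
CI: (114.7333, 121.2667)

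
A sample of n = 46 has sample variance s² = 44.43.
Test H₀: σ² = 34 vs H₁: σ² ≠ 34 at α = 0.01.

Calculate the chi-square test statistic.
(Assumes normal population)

Answer: χ² = 58.8044, fail to reject H₀

Derivation:
df = n - 1 = 45
χ² = (n-1)s²/σ₀² = 45×44.43/34 = 58.8044
Critical values: χ²_{0.995,45} = 24.311, χ²_{0.005,45} = 73.166
Rejection region: χ² < 24.311 or χ² > 73.166
Decision: fail to reject H₀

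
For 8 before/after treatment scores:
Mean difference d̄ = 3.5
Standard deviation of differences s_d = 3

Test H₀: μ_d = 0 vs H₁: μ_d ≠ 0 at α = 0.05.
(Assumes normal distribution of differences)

Answer: t = 3.2997, reject H₀

Derivation:
df = n - 1 = 7
SE = s_d/√n = 3/√8 = 1.0607
t = d̄/SE = 3.5/1.0607 = 3.2997
Critical value: t_{0.025,7} = ±2.365
p-value ≈ 0.0131
Decision: reject H₀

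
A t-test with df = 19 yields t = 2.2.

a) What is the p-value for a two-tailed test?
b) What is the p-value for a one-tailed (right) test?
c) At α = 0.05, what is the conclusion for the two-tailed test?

Using t-distribution with df = 19:
a) Two-tailed: p = 2×P(T > 2.2) = 0.0404
b) One-tailed: p = P(T > 2.2) = 0.0202
c) 0.0404 < 0.05, reject H₀

Answer: a) 0.0404, b) 0.0202, c) reject H₀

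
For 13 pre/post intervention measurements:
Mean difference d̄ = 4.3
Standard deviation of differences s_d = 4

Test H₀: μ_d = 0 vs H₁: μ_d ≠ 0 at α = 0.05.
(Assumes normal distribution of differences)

df = n - 1 = 12
SE = s_d/√n = 4/√13 = 1.1094
t = d̄/SE = 4.3/1.1094 = 3.8760
Critical value: t_{0.025,12} = ±2.179
p-value ≈ 0.0022
Decision: reject H₀

Answer: t = 3.8760, reject H₀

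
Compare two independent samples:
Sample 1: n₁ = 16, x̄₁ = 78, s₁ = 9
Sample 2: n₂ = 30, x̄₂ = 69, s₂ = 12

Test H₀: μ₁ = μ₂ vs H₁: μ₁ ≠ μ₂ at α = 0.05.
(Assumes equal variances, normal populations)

Pooled variance: s²_p = [15×9² + 29×12²]/(44) = 122.5227
s_p = 11.0690
SE = s_p×√(1/n₁ + 1/n₂) = 11.0690×√(1/16 + 1/30) = 3.4266
t = (x̄₁ - x̄₂)/SE = (78 - 69)/3.4266 = 2.6265
df = 44, t-critical = ±2.015
Decision: reject H₀

Answer: t = 2.6265, reject H₀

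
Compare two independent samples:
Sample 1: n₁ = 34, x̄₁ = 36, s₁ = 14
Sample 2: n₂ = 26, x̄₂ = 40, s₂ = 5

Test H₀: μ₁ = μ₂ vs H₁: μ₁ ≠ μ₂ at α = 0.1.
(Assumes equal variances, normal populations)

Pooled variance: s²_p = [33×14² + 25×5²]/(58) = 122.2931
s_p = 11.0586
SE = s_p×√(1/n₁ + 1/n₂) = 11.0586×√(1/34 + 1/26) = 2.8810
t = (x̄₁ - x̄₂)/SE = (36 - 40)/2.8810 = -1.3884
df = 58, t-critical = ±1.672
Decision: fail to reject H₀

Answer: t = -1.3884, fail to reject H₀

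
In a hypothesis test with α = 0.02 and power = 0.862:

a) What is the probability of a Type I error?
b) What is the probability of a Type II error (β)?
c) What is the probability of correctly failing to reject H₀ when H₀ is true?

Answer: a) 0.02, b) 0.138, c) 0.98

Derivation:
a) Type I error probability = α = 0.02
b) Power = P(reject H₀ | H₁ true) = 1 - β = 0.862, so Type II error probability = β = 1 - Power = 0.138
c) P(fail to reject H₀ | H₀ true) = 1 - α = 0.98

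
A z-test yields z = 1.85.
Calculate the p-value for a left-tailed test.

For z = 1.85:
p = P(Z < 1.85) = Φ(1.85) = 0.9678

Answer: p-value ≈ 0.9678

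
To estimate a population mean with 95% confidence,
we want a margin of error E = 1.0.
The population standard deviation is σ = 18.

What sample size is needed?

Answer: n = 1245

Derivation:
z_0.025 = 1.960
n = (z×σ/E)² = (1.960×18/1.0)²
n = 1244.6784
Round up: n = 1245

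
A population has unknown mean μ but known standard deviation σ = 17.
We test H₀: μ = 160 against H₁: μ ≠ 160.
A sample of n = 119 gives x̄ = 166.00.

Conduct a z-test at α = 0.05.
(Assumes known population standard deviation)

Standard error: SE = σ/√n = 17/√119 = 1.5584
z-statistic: z = (x̄ - μ₀)/SE = (166.00 - 160)/1.5584 = 3.8501
Critical value: ±1.960
p-value = 0.0001
Decision: reject H₀

Answer: z = 3.8501, reject H₀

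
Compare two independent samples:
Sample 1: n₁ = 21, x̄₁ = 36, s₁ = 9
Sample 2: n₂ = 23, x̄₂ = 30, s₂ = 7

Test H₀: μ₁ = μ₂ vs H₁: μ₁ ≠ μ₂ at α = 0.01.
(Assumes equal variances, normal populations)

Answer: t = 2.4803, fail to reject H₀

Derivation:
Pooled variance: s²_p = [20×9² + 22×7²]/(42) = 64.2381
s_p = 8.0149
SE = s_p×√(1/n₁ + 1/n₂) = 8.0149×√(1/21 + 1/23) = 2.4191
t = (x̄₁ - x̄₂)/SE = (36 - 30)/2.4191 = 2.4803
df = 42, t-critical = ±2.698
Decision: fail to reject H₀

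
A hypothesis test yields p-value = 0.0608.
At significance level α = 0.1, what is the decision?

Answer: reject H₀

Derivation:
Compare p-value to α:
0.0608 < 0.1
Decision: reject H₀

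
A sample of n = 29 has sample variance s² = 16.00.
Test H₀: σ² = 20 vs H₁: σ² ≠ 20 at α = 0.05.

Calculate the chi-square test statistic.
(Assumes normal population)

df = n - 1 = 28
χ² = (n-1)s²/σ₀² = 28×16.00/20 = 22.4000
Critical values: χ²_{0.975,28} = 15.308, χ²_{0.025,28} = 44.461
Rejection region: χ² < 15.308 or χ² > 44.461
Decision: fail to reject H₀

Answer: χ² = 22.4000, fail to reject H₀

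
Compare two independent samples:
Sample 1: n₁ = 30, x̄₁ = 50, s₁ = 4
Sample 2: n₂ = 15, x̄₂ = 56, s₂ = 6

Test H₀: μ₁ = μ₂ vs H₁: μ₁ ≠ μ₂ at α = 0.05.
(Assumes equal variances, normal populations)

Pooled variance: s²_p = [29×4² + 14×6²]/(43) = 22.5116
s_p = 4.7446
SE = s_p×√(1/n₁ + 1/n₂) = 4.7446×√(1/30 + 1/15) = 1.5004
t = (x̄₁ - x̄₂)/SE = (50 - 56)/1.5004 = -3.9989
df = 43, t-critical = ±2.017
Decision: reject H₀

Answer: t = -3.9989, reject H₀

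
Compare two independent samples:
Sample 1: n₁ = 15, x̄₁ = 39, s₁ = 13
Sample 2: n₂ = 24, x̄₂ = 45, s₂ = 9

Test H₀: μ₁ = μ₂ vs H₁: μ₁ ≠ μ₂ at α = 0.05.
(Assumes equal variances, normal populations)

Answer: t = -1.7051, fail to reject H₀

Derivation:
Pooled variance: s²_p = [14×13² + 23×9²]/(37) = 114.2973
s_p = 10.6910
SE = s_p×√(1/n₁ + 1/n₂) = 10.6910×√(1/15 + 1/24) = 3.5188
t = (x̄₁ - x̄₂)/SE = (39 - 45)/3.5188 = -1.7051
df = 37, t-critical = ±2.026
Decision: fail to reject H₀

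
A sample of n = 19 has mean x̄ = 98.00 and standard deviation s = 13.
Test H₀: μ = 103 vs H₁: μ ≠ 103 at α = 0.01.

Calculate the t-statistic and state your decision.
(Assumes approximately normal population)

df = n - 1 = 18
SE = s/√n = 13/√19 = 2.9824
t = (x̄ - μ₀)/SE = (98.00 - 103)/2.9824 = -1.6765
Critical value: t_{0.005,18} = ±2.878
p-value ≈ 0.1109
Decision: fail to reject H₀

Answer: t = -1.6765, fail to reject H₀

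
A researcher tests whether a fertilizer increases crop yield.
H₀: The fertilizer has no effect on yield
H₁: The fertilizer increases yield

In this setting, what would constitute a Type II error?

Type I error (α): Rejecting H₀ when H₀ is true
Type II error (β): Failing to reject H₀ when H₁ is true

Answer: Failing to recommend an effective fertilizer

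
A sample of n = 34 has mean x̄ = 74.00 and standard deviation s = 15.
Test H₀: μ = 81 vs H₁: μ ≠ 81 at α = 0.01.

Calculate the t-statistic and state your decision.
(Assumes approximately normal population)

Answer: t = -2.7211, fail to reject H₀

Derivation:
df = n - 1 = 33
SE = s/√n = 15/√34 = 2.5725
t = (x̄ - μ₀)/SE = (74.00 - 81)/2.5725 = -2.7211
Critical value: t_{0.005,33} = ±2.733
p-value ≈ 0.0103
Decision: fail to reject H₀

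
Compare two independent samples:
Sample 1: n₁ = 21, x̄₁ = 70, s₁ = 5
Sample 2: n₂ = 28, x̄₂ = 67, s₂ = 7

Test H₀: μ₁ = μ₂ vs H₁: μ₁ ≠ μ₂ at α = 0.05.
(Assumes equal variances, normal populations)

Pooled variance: s²_p = [20×5² + 27×7²]/(47) = 38.7872
s_p = 6.2279
SE = s_p×√(1/n₁ + 1/n₂) = 6.2279×√(1/21 + 1/28) = 1.7978
t = (x̄₁ - x̄₂)/SE = (70 - 67)/1.7978 = 1.6687
df = 47, t-critical = ±2.012
Decision: fail to reject H₀

Answer: t = 1.6687, fail to reject H₀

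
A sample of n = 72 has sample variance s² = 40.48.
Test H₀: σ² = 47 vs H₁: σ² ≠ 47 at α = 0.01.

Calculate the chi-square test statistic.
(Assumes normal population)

Answer: χ² = 61.1506, fail to reject H₀

Derivation:
df = n - 1 = 71
χ² = (n-1)s²/σ₀² = 71×40.48/47 = 61.1506
Critical values: χ²_{0.995,71} = 44.058, χ²_{0.005,71} = 105.432
Rejection region: χ² < 44.058 or χ² > 105.432
Decision: fail to reject H₀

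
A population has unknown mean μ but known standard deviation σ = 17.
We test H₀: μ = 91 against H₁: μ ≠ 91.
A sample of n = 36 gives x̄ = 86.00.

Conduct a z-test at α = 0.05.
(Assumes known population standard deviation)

Standard error: SE = σ/√n = 17/√36 = 2.8333
z-statistic: z = (x̄ - μ₀)/SE = (86.00 - 91)/2.8333 = -1.7647
Critical value: ±1.960
p-value = 0.0776
Decision: fail to reject H₀

Answer: z = -1.7647, fail to reject H₀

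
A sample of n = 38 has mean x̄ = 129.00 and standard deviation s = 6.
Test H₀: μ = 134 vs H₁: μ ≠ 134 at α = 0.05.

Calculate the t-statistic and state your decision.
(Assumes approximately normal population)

df = n - 1 = 37
SE = s/√n = 6/√38 = 0.9733
t = (x̄ - μ₀)/SE = (129.00 - 134)/0.9733 = -5.1372
Critical value: t_{0.025,37} = ±2.026
p-value < 0.0001
Decision: reject H₀

Answer: t = -5.1372, reject H₀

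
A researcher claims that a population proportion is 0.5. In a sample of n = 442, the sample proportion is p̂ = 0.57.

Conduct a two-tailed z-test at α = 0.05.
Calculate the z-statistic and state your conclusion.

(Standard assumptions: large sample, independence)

Answer: z = 2.9433, reject H₀

Derivation:
H₀: p = 0.5, H₁: p ≠ 0.5
Standard error: SE = √(p₀(1-p₀)/n) = √(0.5×0.5/442) = 0.023783
z-statistic: z = (p̂ - p₀)/SE = (0.57 - 0.5)/0.023783 = 2.9433
Critical value: z_0.025 = ±1.960
p-value = 0.0032
Decision: reject H₀ at α = 0.05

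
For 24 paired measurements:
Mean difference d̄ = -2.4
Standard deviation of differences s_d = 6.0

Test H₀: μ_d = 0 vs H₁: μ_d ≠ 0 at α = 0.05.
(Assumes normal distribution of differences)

Answer: t = -1.9597, fail to reject H₀

Derivation:
df = n - 1 = 23
SE = s_d/√n = 6.0/√24 = 1.2247
t = d̄/SE = -2.4/1.2247 = -1.9597
Critical value: t_{0.025,23} = ±2.069
p-value ≈ 0.0623
Decision: fail to reject H₀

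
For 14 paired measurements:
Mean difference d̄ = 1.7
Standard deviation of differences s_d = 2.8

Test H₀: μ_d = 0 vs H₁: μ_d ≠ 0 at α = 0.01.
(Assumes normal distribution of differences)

df = n - 1 = 13
SE = s_d/√n = 2.8/√14 = 0.7483
t = d̄/SE = 1.7/0.7483 = 2.2718
Critical value: t_{0.005,13} = ±3.012
p-value ≈ 0.0407
Decision: fail to reject H₀

Answer: t = 2.2718, fail to reject H₀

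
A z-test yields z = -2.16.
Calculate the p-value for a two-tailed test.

Answer: p-value ≈ 0.0308

Derivation:
For z = -2.16:
p = 2×P(Z > |-2.16|) = 2×(1 - Φ(2.16)) = 0.0308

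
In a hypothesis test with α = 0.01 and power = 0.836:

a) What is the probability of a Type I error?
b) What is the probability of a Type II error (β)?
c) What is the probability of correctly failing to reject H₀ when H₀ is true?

Answer: a) 0.01, b) 0.164, c) 0.99

Derivation:
a) Type I error probability = α = 0.01
b) Power = P(reject H₀ | H₁ true) = 1 - β = 0.836, so Type II error probability = β = 1 - Power = 0.164
c) P(fail to reject H₀ | H₀ true) = 1 - α = 0.99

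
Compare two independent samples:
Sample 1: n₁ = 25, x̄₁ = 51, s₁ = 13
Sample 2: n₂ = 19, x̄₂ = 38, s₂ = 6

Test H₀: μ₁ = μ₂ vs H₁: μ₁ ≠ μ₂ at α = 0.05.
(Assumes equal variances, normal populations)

Pooled variance: s²_p = [24×13² + 18×6²]/(42) = 112.0000
s_p = 10.5830
SE = s_p×√(1/n₁ + 1/n₂) = 10.5830×√(1/25 + 1/19) = 3.2210
t = (x̄₁ - x̄₂)/SE = (51 - 38)/3.2210 = 4.0360
df = 42, t-critical = ±2.018
Decision: reject H₀

Answer: t = 4.0360, reject H₀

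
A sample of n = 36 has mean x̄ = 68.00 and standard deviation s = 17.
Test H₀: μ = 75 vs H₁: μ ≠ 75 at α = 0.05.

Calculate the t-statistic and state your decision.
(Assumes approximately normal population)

df = n - 1 = 35
SE = s/√n = 17/√36 = 2.8333
t = (x̄ - μ₀)/SE = (68.00 - 75)/2.8333 = -2.4706
Critical value: t_{0.025,35} = ±2.030
p-value ≈ 0.0185
Decision: reject H₀

Answer: t = -2.4706, reject H₀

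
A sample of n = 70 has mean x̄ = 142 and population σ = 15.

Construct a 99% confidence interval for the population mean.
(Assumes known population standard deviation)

Confidence level: 99%, α = 0.01
z_0.005 = 2.576
SE = σ/√n = 15/√70 = 1.7928
Margin of error = 2.576 × 1.7928 = 4.6183
CI: x̄ ± margin = 142 ± 4.6183
CI: (137.3817, 146.6183)

Answer: (137.3817, 146.6183)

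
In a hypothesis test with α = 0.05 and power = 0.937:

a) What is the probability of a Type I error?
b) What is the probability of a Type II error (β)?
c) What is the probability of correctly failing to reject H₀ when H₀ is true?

Answer: a) 0.05, b) 0.063, c) 0.95

Derivation:
a) Type I error probability = α = 0.05
b) Power = P(reject H₀ | H₁ true) = 1 - β = 0.937, so Type II error probability = β = 1 - Power = 0.063
c) P(fail to reject H₀ | H₀ true) = 1 - α = 0.95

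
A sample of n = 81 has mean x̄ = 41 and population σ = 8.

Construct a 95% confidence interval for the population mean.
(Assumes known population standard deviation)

Answer: (39.2578, 42.7422)

Derivation:
Confidence level: 95%, α = 0.05
z_0.025 = 1.960
SE = σ/√n = 8/√81 = 0.8889
Margin of error = 1.960 × 0.8889 = 1.7422
CI: x̄ ± margin = 41 ± 1.7422
CI: (39.2578, 42.7422)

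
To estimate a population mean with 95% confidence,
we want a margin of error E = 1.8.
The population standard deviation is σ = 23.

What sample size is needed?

z_0.025 = 1.960
n = (z×σ/E)² = (1.960×23/1.8)²
n = 627.2242
Round up: n = 628

Answer: n = 628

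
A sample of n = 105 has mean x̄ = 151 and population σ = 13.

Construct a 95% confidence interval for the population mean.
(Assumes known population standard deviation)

Confidence level: 95%, α = 0.05
z_0.025 = 1.960
SE = σ/√n = 13/√105 = 1.2687
Margin of error = 1.960 × 1.2687 = 2.4867
CI: x̄ ± margin = 151 ± 2.4867
CI: (148.5133, 153.4867)

Answer: (148.5133, 153.4867)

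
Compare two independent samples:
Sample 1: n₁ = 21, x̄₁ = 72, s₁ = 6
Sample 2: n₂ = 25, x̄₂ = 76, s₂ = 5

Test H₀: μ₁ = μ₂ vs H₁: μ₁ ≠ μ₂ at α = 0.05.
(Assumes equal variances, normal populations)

Pooled variance: s²_p = [20×6² + 24×5²]/(44) = 30.0000
s_p = 5.4772
SE = s_p×√(1/n₁ + 1/n₂) = 5.4772×√(1/21 + 1/25) = 1.6213
t = (x̄₁ - x̄₂)/SE = (72 - 76)/1.6213 = -2.4672
df = 44, t-critical = ±2.015
Decision: reject H₀

Answer: t = -2.4672, reject H₀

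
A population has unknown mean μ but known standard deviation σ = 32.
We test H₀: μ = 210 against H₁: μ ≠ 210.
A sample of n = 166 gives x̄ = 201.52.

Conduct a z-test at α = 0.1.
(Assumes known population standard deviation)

Answer: z = -3.4143, reject H₀

Derivation:
Standard error: SE = σ/√n = 32/√166 = 2.4837
z-statistic: z = (x̄ - μ₀)/SE = (201.52 - 210)/2.4837 = -3.4143
Critical value: ±1.645
p-value = 0.0006
Decision: reject H₀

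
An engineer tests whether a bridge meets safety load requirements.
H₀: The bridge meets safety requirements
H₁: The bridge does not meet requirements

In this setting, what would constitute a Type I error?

Type I error: rejecting H₀ when it is actually true (false positive).
Type II error: failing to reject H₀ when H₁ is actually true (false negative).

Answer: Unnecessarily closing a safe bridge for repairs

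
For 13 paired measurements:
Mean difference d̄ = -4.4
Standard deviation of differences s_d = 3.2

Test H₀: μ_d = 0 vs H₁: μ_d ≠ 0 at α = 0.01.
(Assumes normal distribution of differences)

Answer: t = -4.9577, reject H₀

Derivation:
df = n - 1 = 12
SE = s_d/√n = 3.2/√13 = 0.8875
t = d̄/SE = -4.4/0.8875 = -4.9577
Critical value: t_{0.005,12} = ±3.055
p-value ≈ 0.0003
Decision: reject H₀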